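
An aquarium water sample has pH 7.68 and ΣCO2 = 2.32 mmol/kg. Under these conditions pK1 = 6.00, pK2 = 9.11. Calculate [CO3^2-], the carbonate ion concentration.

α₂ = 1 / (1 + [H⁺]/K2 + [H⁺]²/(K1K2)) = 1 / (1 + 10^+1.43 + 10^-0.25)
   = 1 / (1 + 26.915 + 0.56234) = 1/28.478 = 0.03512
[CO3²⁻] = α₂ × DIC = 0.03512 × 2.32 = 0.0815 mmol/kg

[CO3²⁻] = 0.0815 mmol/kg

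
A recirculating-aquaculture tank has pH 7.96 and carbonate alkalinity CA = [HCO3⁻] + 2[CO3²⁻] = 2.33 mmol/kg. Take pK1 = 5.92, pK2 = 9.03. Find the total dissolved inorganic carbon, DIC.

CA = [HCO3⁻] + 2[CO3²⁻] = (α₁ + 2α₂)·DIC
At pH 7.96: [H⁺]/K1 = 10^-2.04 = 0.0091201, K2/[H⁺] = 10^-1.07 = 0.085114
α₁ = 1/(1 + 0.0091201 + 0.085114) = 1/1.0942 = 0.9139; α₂ = α₁·K2/[H⁺] = 0.07778
α₁ + 2α₂ = 1.0694
DIC = CA / (α₁ + 2α₂) = 2.33 / 1.0694 = 2.18 mmol/kg

DIC = 2.18 mmol/kg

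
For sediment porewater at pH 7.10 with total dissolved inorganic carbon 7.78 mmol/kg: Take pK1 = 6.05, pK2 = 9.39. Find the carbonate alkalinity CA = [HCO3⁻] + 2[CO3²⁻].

CA = 7.18 mmol/kg

CA = [HCO3⁻] + 2[CO3²⁻] = (α₁ + 2α₂)·DIC
At pH 7.10: [H⁺]/K1 = 10^-1.05 = 0.089125, K2/[H⁺] = 10^-2.29 = 0.0051286
α₁ = 1/(1 + 0.089125 + 0.0051286) = 1/1.0943 = 0.9139; α₂ = α₁·K2/[H⁺] = 0.004687
α₁ + 2α₂ = 0.9232
CA = 0.9232 × 7.78 = 7.18 mmol/kg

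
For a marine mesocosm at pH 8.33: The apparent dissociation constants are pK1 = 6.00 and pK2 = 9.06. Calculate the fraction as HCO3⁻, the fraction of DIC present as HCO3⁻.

α₁ = 1 / (1 + [H⁺]/K1 + K2/[H⁺]) = 1 / (1 + 10^-2.33 + 10^-0.73)
   = 1 / (1 + 0.0046774 + 0.18621) = 1/1.1909 = 0.8397

α₁ = 0.840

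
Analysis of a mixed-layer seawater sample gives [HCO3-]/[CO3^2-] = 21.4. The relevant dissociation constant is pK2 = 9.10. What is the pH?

From K2 = [H⁺][CO3^2-]/[HCO3-]:  pH = pK2 − log₁₀([HCO3-]/[CO3^2-])
log₁₀(21.4) = +1.330
pH = 9.10 − (+1.330) = 7.77

pH = 7.77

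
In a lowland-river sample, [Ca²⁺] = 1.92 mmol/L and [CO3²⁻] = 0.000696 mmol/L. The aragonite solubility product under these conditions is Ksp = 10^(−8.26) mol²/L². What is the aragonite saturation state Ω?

Ksp = 10^(−8.26) = 5.495×10^-9
Ω = [Ca²⁺][CO3²⁻]/Ksp = (1.92×10^-3)(0.000696×10^-3) / 5.495×10^-9 = 0.243

Ω = 0.243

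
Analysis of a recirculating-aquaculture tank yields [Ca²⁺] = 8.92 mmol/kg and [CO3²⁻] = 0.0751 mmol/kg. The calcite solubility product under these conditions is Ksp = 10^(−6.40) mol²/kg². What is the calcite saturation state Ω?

Ksp = 10^(−6.40) = 3.981×10^-7
Ω = [Ca²⁺][CO3²⁻]/Ksp = (8.92×10^-3)(0.0751×10^-3) / 3.981×10^-7 = 1.68

Ω = 1.68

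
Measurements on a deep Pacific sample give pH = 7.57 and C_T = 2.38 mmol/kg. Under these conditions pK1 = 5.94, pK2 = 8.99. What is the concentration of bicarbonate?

[HCO3⁻] = 2.24 mmol/kg

α₁ = 1 / (1 + [H⁺]/K1 + K2/[H⁺]) = 1 / (1 + 10^-1.63 + 10^-1.42)
   = 1 / (1 + 0.023442 + 0.038019) = 1/1.0615 = 0.9421
[HCO3⁻] = α₁ × DIC = 0.9421 × 2.38 = 2.24 mmol/kg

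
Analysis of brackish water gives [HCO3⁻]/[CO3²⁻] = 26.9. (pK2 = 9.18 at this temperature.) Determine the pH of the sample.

From K2 = [H⁺][CO3²⁻]/[HCO3⁻]:  pH = pK2 − log₁₀([HCO3⁻]/[CO3²⁻])
log₁₀(26.9) = +1.430
pH = 9.18 − (+1.430) = 7.75

pH = 7.75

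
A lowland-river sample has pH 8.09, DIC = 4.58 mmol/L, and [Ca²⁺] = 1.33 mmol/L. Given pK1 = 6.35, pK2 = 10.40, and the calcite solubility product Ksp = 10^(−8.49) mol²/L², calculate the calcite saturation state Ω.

α₂ = 1 / (1 + [H⁺]/K2 + [H⁺]²/(K1K2)) = 1 / (1 + 10^+2.31 + 10^+0.57)
   = 1 / (1 + 204.17 + 3.7154) = 1/208.89 = 0.004787
[CO3²⁻] = α₂ × DIC = 0.004787 × 4.58 = 0.02193 mmol/L
Ksp = 10^(−8.49) = 3.236×10^-9
Ω = [Ca²⁺][CO3²⁻]/Ksp = (1.33×10^-3)(2.193×10^-5) / 3.236×10^-9 = 9.01

Ω = 9.01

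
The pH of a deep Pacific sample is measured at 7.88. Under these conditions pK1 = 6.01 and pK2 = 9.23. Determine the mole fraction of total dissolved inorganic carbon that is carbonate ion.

α₂ = 0.0422

α₂ = 1 / (1 + [H⁺]/K2 + [H⁺]²/(K1K2)) = 1 / (1 + 10^+1.35 + 10^-0.52)
   = 1 / (1 + 22.387 + 0.30200) = 1/23.689 = 0.04221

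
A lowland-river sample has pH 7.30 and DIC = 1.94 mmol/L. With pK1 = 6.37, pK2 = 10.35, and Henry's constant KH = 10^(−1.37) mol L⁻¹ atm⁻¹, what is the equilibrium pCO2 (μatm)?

α₀ = 1 / (1 + K1/[H⁺] + K1K2/[H⁺]²) = 1 / (1 + 10^+0.93 + 10^-2.12)
   = 1 / (1 + 8.5114 + 0.0075858) = 1/9.5190 = 0.1051
[CO2*] = α₀ × DIC = 0.1051 × 1.94 = 0.2038 mmol/L
pCO2 = [CO2*]/KH = 2.038×10^-4 / 4.266×10^-2 = 4780 μatm

pCO2 = 4780 μatm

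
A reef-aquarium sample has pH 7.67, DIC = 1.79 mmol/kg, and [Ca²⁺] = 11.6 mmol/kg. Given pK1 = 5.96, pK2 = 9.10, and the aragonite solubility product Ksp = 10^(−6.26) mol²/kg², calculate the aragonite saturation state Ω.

α₂ = 1 / (1 + [H⁺]/K2 + [H⁺]²/(K1K2)) = 1 / (1 + 10^+1.43 + 10^-0.28)
   = 1 / (1 + 26.915 + 0.52481) = 1/28.440 = 0.03516
[CO3²⁻] = α₂ × DIC = 0.03516 × 1.79 = 0.06294 mmol/kg
Ksp = 10^(−6.26) = 5.495×10^-7
Ω = [Ca²⁺][CO3²⁻]/Ksp = (11.6×10^-3)(6.294×10^-5) / 5.495×10^-7 = 1.33

Ω = 1.33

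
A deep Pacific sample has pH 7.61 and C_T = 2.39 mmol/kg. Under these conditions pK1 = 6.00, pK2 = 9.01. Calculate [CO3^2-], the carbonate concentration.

[CO3²⁻] = 0.0894 mmol/kg

α₂ = 1 / (1 + [H⁺]/K2 + [H⁺]²/(K1K2)) = 1 / (1 + 10^+1.40 + 10^-0.21)
   = 1 / (1 + 25.119 + 0.61660) = 1/26.735 = 0.03740
[CO3²⁻] = α₂ × DIC = 0.03740 × 2.39 = 0.0894 mmol/kg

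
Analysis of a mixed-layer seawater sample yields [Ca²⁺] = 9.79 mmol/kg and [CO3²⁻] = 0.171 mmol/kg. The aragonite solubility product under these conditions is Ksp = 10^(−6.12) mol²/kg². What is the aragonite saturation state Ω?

Ω = 2.21

Ksp = 10^(−6.12) = 7.586×10^-7
Ω = [Ca²⁺][CO3²⁻]/Ksp = (9.79×10^-3)(0.171×10^-3) / 7.586×10^-7 = 2.21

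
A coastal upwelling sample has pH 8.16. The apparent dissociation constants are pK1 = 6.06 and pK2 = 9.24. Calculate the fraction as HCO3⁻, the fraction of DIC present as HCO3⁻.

α₁ = 1 / (1 + [H⁺]/K1 + K2/[H⁺]) = 1 / (1 + 10^-2.10 + 10^-1.08)
   = 1 / (1 + 0.0079433 + 0.083176) = 1/1.0911 = 0.9165

α₁ = 0.916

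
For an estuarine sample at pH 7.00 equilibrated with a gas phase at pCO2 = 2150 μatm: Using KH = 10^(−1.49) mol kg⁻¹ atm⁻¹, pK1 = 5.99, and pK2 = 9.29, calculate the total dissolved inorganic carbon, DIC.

DIC = 0.785 mmol/kg

[CO2*] = KH · pCO2 = 10^(−1.49) × 2150×10^-6 = 6.957×10^-5 mol/kg
α₀ = 1/(1 + K1/[H⁺] + K1K2/[H⁺]²) = 1/(1 + 10^+1.01 + 10^-1.28) = 0.08861
DIC = [CO2*]/α₀ = 6.957×10^-5 / 0.08861 = 0.785 mmol/kg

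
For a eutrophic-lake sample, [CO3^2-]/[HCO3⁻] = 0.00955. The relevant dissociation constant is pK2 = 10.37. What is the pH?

pH = 8.35

From K2 = [H⁺][CO3^2-]/[HCO3⁻]:  pH = pK2 + log₁₀([CO3^2-]/[HCO3⁻])
log₁₀(0.00955) = -2.020
pH = 10.37 + (-2.020) = 8.35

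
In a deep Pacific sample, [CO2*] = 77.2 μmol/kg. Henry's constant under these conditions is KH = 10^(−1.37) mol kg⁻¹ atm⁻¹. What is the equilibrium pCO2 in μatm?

pCO2 = 1810 μatm

KH = 10^(−1.37) = 4.266×10^-2 mol kg⁻¹ atm⁻¹
pCO2 = [CO2*]/KH = 77.2×10^-6 / 4.266×10^-2 = 1.81×10^-3 atm = 1810 μatm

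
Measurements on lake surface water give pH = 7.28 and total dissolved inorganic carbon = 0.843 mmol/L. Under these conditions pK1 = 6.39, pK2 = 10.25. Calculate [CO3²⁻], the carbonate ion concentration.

α₂ = 1 / (1 + [H⁺]/K2 + [H⁺]²/(K1K2)) = 1 / (1 + 10^+2.97 + 10^+2.08)
   = 1 / (1 + 933.25 + 120.23) = 1/1054.5 = 0.0009483
[CO3²⁻] = α₂ × DIC = 0.0009483 × 0.843 = 0.000799 mmol/L = 0.799 μmol/L

[CO3²⁻] = 0.799 μmol/L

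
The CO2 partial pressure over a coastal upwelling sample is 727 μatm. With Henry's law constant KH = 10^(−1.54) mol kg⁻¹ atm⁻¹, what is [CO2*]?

KH = 10^(−1.54) = 2.884×10^-2 mol kg⁻¹ atm⁻¹
[CO2*] = KH · pCO2 = 2.884×10^-2 × 727×10^-6 atm = 2.10×10^-5 mol/kg

[CO2*] = 21.0 μmol/kg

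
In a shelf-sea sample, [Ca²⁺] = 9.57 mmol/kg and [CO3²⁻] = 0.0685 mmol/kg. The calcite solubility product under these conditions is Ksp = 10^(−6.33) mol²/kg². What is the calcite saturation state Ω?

Ksp = 10^(−6.33) = 4.677×10^-7
Ω = [Ca²⁺][CO3²⁻]/Ksp = (9.57×10^-3)(0.0685×10^-3) / 4.677×10^-7 = 1.40

Ω = 1.40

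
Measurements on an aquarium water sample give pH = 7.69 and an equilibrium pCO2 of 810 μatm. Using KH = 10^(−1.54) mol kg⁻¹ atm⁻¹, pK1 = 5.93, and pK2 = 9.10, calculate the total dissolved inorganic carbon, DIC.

[CO2*] = KH · pCO2 = 10^(−1.54) × 810×10^-6 = 2.336×10^-5 mol/kg
α₀ = 1/(1 + K1/[H⁺] + K1K2/[H⁺]²) = 1/(1 + 10^+1.76 + 10^+0.35) = 0.01645
DIC = [CO2*]/α₀ = 2.336×10^-5 / 0.01645 = 1.42 mmol/kg

DIC = 1.42 mmol/kg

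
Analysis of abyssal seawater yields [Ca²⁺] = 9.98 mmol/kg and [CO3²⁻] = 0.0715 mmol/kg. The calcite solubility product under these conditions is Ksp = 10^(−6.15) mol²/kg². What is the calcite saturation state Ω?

Ksp = 10^(−6.15) = 7.079×10^-7
Ω = [Ca²⁺][CO3²⁻]/Ksp = (9.98×10^-3)(0.0715×10^-3) / 7.079×10^-7 = 1.01

Ω = 1.01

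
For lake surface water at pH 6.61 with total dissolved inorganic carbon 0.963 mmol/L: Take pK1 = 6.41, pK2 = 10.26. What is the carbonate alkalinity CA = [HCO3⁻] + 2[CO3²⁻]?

CA = 0.591 mmol/L

CA = [HCO3⁻] + 2[CO3²⁻] = (α₁ + 2α₂)·DIC
At pH 6.61: [H⁺]/K1 = 10^-0.20 = 0.63096, K2/[H⁺] = 10^-3.65 = 0.00022387
α₁ = 1/(1 + 0.63096 + 0.00022387) = 1/1.6312 = 0.6131; α₂ = α₁·K2/[H⁺] = 0.0001372
α₁ + 2α₂ = 0.6133
CA = 0.6133 × 0.963 = 0.591 mmol/L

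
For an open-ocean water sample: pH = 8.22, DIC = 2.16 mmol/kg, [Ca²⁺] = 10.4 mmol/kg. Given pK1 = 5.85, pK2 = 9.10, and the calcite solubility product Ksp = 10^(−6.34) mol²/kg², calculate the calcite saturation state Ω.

α₂ = 1 / (1 + [H⁺]/K2 + [H⁺]²/(K1K2)) = 1 / (1 + 10^+0.88 + 10^-1.49)
   = 1 / (1 + 7.5858 + 0.032359) = 1/8.6181 = 0.1160
[CO3²⁻] = α₂ × DIC = 0.1160 × 2.16 = 0.2506 mmol/kg
Ksp = 10^(−6.34) = 4.571×10^-7
Ω = [Ca²⁺][CO3²⁻]/Ksp = (10.4×10^-3)(2.506×10^-4) / 4.571×10^-7 = 5.70

Ω = 5.70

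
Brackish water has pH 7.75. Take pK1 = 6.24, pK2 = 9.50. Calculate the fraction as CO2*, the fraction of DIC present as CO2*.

α₀ = 0.0295

α₀ = 1 / (1 + K1/[H⁺] + K1K2/[H⁺]²) = 1 / (1 + 10^+1.51 + 10^-0.24)
   = 1 / (1 + 32.359 + 0.57544) = 1/33.935 = 0.02947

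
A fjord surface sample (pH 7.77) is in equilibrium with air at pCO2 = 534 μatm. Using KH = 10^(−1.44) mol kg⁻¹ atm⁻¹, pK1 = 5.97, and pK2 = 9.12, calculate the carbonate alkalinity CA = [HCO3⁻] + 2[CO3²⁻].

[CO2*] = KH · pCO2 = 10^(−1.44) × 534×10^-6 = 1.939×10^-5 mol/kg
α₀ = 1/(1 + K1/[H⁺] + K1K2/[H⁺]²) = 1/(1 + 10^+1.80 + 10^+0.45) = 0.01494
DIC = [CO2*]/α₀ = 1.939×10^-5 / 0.01494 = 1.297 mmol/kg
CA = (α₁ + 2α₂)·DIC = (0.9429 + 2×0.04212) × 1.297 = 1.33 mmol/kg

CA = 1.33 mmol/kg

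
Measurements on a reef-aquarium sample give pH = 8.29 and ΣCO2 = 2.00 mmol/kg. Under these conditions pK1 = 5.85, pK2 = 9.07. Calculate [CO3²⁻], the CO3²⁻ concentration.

α₂ = 1 / (1 + [H⁺]/K2 + [H⁺]²/(K1K2)) = 1 / (1 + 10^+0.78 + 10^-1.66)
   = 1 / (1 + 6.0256 + 0.021878) = 1/7.0475 = 0.1419
[CO3²⁻] = α₂ × DIC = 0.1419 × 2.00 = 0.284 mmol/kg

[CO3²⁻] = 0.284 mmol/kg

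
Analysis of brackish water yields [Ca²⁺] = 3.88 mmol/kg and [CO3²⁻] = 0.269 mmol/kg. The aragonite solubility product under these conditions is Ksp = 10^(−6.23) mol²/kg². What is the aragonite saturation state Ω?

Ω = 1.77

Ksp = 10^(−6.23) = 5.888×10^-7
Ω = [Ca²⁺][CO3²⁻]/Ksp = (3.88×10^-3)(0.269×10^-3) / 5.888×10^-7 = 1.77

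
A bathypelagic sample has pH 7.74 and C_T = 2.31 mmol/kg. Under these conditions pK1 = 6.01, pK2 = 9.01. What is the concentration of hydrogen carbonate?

α₁ = 1 / (1 + [H⁺]/K1 + K2/[H⁺]) = 1 / (1 + 10^-1.73 + 10^-1.27)
   = 1 / (1 + 0.018621 + 0.053703) = 1/1.0723 = 0.9326
[HCO3⁻] = α₁ × DIC = 0.9326 × 2.31 = 2.15 mmol/kg

[HCO3⁻] = 2.15 mmol/kg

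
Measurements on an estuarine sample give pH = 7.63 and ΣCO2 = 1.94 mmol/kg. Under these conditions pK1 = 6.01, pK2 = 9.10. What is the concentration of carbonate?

[CO3²⁻] = 0.0621 mmol/kg

α₂ = 1 / (1 + [H⁺]/K2 + [H⁺]²/(K1K2)) = 1 / (1 + 10^+1.47 + 10^-0.15)
   = 1 / (1 + 29.512 + 0.70795) = 1/31.220 = 0.03203
[CO3²⁻] = α₂ × DIC = 0.03203 × 1.94 = 0.0621 mmol/kg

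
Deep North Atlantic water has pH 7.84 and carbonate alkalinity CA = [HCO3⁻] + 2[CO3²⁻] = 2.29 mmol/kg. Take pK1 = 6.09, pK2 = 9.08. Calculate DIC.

CA = [HCO3⁻] + 2[CO3²⁻] = (α₁ + 2α₂)·DIC
At pH 7.84: [H⁺]/K1 = 10^-1.75 = 0.017783, K2/[H⁺] = 10^-1.24 = 0.057544
α₁ = 1/(1 + 0.017783 + 0.057544) = 1/1.0753 = 0.9299; α₂ = α₁·K2/[H⁺] = 0.05351
α₁ + 2α₂ = 1.0370
DIC = CA / (α₁ + 2α₂) = 2.29 / 1.0370 = 2.21 mmol/kg

DIC = 2.21 mmol/kg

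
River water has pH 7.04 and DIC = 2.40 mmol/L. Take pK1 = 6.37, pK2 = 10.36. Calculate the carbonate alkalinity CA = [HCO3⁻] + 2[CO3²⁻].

CA = [HCO3⁻] + 2[CO3²⁻] = (α₁ + 2α₂)·DIC
At pH 7.04: [H⁺]/K1 = 10^-0.67 = 0.21380, K2/[H⁺] = 10^-3.32 = 0.00047863
α₁ = 1/(1 + 0.21380 + 0.00047863) = 1/1.2143 = 0.8235; α₂ = α₁·K2/[H⁺] = 0.0003942
α₁ + 2α₂ = 0.8243
CA = 0.8243 × 2.40 = 1.98 mmol/L

CA = 1.98 mmol/L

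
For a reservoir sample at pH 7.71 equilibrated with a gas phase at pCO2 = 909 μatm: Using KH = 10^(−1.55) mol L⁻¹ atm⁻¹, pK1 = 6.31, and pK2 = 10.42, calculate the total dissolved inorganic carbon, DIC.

DIC = 0.670 mmol/L

[CO2*] = KH · pCO2 = 10^(−1.55) × 909×10^-6 = 2.562×10^-5 mol/L
α₀ = 1/(1 + K1/[H⁺] + K1K2/[H⁺]²) = 1/(1 + 10^+1.40 + 10^-1.31) = 0.03821
DIC = [CO2*]/α₀ = 2.562×10^-5 / 0.03821 = 0.670 mmol/L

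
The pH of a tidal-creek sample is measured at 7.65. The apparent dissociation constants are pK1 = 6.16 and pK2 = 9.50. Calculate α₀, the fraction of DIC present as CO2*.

α₀ = 1 / (1 + K1/[H⁺] + K1K2/[H⁺]²) = 1 / (1 + 10^+1.49 + 10^-0.36)
   = 1 / (1 + 30.903 + 0.43652) = 1/32.339 = 0.03092

α₀ = 0.0309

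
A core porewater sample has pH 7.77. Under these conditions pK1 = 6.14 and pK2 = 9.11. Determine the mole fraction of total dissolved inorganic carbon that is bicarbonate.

α₁ = 0.935

α₁ = 1 / (1 + [H⁺]/K1 + K2/[H⁺]) = 1 / (1 + 10^-1.63 + 10^-1.34)
   = 1 / (1 + 0.023442 + 0.045709) = 1/1.0692 = 0.9353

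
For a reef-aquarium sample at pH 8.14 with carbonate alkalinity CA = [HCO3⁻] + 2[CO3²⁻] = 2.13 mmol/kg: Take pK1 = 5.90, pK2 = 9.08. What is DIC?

CA = [HCO3⁻] + 2[CO3²⁻] = (α₁ + 2α₂)·DIC
At pH 8.14: [H⁺]/K1 = 10^-2.24 = 0.0057544, K2/[H⁺] = 10^-0.94 = 0.11482
α₁ = 1/(1 + 0.0057544 + 0.11482) = 1/1.1206 = 0.8924; α₂ = α₁·K2/[H⁺] = 0.1025
α₁ + 2α₂ = 1.0973
DIC = CA / (α₁ + 2α₂) = 2.13 / 1.0973 = 1.94 mmol/kg

DIC = 1.94 mmol/kg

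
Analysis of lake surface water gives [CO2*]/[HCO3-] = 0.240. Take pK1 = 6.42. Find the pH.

pH = 7.04

From K1 = [H⁺][HCO3-]/[CO2*]:  pH = pK1 − log₁₀([CO2*]/[HCO3-])
log₁₀(0.240) = -0.620
pH = 6.42 − (-0.620) = 7.04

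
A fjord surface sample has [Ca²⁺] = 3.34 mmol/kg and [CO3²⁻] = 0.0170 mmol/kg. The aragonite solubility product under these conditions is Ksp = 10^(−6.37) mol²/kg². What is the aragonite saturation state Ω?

Ω = 0.133

Ksp = 10^(−6.37) = 4.266×10^-7
Ω = [Ca²⁺][CO3²⁻]/Ksp = (3.34×10^-3)(0.0170×10^-3) / 4.266×10^-7 = 0.133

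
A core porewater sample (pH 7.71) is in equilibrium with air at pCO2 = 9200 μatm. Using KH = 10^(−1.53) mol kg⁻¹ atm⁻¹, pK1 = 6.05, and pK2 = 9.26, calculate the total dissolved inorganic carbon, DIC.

DIC = 13.0 mmol/kg

[CO2*] = KH · pCO2 = 10^(−1.53) × 9200×10^-6 = 2.715×10^-4 mol/kg
α₀ = 1/(1 + K1/[H⁺] + K1K2/[H⁺]²) = 1/(1 + 10^+1.66 + 10^+0.11) = 0.02083
DIC = [CO2*]/α₀ = 2.715×10^-4 / 0.02083 = 13.0 mmol/kg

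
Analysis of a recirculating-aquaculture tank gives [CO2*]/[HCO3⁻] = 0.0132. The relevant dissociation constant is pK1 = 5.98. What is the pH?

From K1 = [H⁺][HCO3⁻]/[CO2*]:  pH = pK1 − log₁₀([CO2*]/[HCO3⁻])
log₁₀(0.0132) = -1.879
pH = 5.98 − (-1.879) = 7.86

pH = 7.86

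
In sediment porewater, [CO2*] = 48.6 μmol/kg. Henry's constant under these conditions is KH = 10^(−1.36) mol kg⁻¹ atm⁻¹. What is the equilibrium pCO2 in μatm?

pCO2 = 1110 μatm

KH = 10^(−1.36) = 4.365×10^-2 mol kg⁻¹ atm⁻¹
pCO2 = [CO2*]/KH = 48.6×10^-6 / 4.365×10^-2 = 1.11×10^-3 atm = 1110 μatm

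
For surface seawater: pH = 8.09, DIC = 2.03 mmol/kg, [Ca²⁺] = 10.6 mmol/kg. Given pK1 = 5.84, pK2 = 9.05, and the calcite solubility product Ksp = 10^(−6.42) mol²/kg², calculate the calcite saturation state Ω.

Ω = 5.56

α₂ = 1 / (1 + [H⁺]/K2 + [H⁺]²/(K1K2)) = 1 / (1 + 10^+0.96 + 10^-1.29)
   = 1 / (1 + 9.1201 + 0.051286) = 1/10.171 = 0.09831
[CO3²⁻] = α₂ × DIC = 0.09831 × 2.03 = 0.1996 mmol/kg
Ksp = 10^(−6.42) = 3.802×10^-7
Ω = [Ca²⁺][CO3²⁻]/Ksp = (10.6×10^-3)(1.996×10^-4) / 3.802×10^-7 = 5.56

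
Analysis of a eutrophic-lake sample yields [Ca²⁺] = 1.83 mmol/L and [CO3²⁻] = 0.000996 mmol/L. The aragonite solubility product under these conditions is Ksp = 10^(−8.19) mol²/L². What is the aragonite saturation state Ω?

Ω = 0.282

Ksp = 10^(−8.19) = 6.457×10^-9
Ω = [Ca²⁺][CO3²⁻]/Ksp = (1.83×10^-3)(0.000996×10^-3) / 6.457×10^-9 = 0.282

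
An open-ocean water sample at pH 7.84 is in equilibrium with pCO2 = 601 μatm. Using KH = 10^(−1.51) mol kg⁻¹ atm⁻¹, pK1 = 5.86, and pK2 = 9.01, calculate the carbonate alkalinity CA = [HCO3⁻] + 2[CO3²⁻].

CA = 2.01 mmol/kg

[CO2*] = KH · pCO2 = 10^(−1.51) × 601×10^-6 = 1.857×10^-5 mol/kg
α₀ = 1/(1 + K1/[H⁺] + K1K2/[H⁺]²) = 1/(1 + 10^+1.98 + 10^+0.81) = 0.009713
DIC = [CO2*]/α₀ = 1.857×10^-5 / 0.009713 = 1.912 mmol/kg
CA = (α₁ + 2α₂)·DIC = (0.9276 + 2×0.06271) × 1.912 = 2.01 mmol/kg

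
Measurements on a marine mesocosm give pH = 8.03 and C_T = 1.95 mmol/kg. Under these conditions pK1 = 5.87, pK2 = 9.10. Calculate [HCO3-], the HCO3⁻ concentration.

[HCO3⁻] = 1.79 mmol/kg

α₁ = 1 / (1 + [H⁺]/K1 + K2/[H⁺]) = 1 / (1 + 10^-2.16 + 10^-1.07)
   = 1 / (1 + 0.0069183 + 0.085114) = 1/1.0920 = 0.9157
[HCO3⁻] = α₁ × DIC = 0.9157 × 1.95 = 1.79 mmol/kg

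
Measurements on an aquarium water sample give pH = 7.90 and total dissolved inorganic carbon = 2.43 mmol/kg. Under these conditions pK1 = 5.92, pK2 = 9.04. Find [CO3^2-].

α₂ = 1 / (1 + [H⁺]/K2 + [H⁺]²/(K1K2)) = 1 / (1 + 10^+1.14 + 10^-0.84)
   = 1 / (1 + 13.804 + 0.14454) = 1/14.948 = 0.06690
[CO3²⁻] = α₂ × DIC = 0.06690 × 2.43 = 0.163 mmol/kg

[CO3²⁻] = 0.163 mmol/kg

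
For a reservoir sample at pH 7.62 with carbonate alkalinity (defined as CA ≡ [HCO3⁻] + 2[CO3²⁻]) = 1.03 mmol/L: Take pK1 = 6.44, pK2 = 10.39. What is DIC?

CA = [HCO3⁻] + 2[CO3²⁻] = (α₁ + 2α₂)·DIC
At pH 7.62: [H⁺]/K1 = 10^-1.18 = 0.066069, K2/[H⁺] = 10^-2.77 = 0.0016982
α₁ = 1/(1 + 0.066069 + 0.0016982) = 1/1.0678 = 0.9365; α₂ = α₁·K2/[H⁺] = 0.001590
α₁ + 2α₂ = 0.9397
DIC = CA / (α₁ + 2α₂) = 1.03 / 0.9397 = 1.10 mmol/L

DIC = 1.10 mmol/L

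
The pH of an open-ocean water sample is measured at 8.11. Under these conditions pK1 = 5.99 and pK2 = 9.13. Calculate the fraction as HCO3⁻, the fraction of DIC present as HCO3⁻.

α₁ = 1 / (1 + [H⁺]/K1 + K2/[H⁺]) = 1 / (1 + 10^-2.12 + 10^-1.02)
   = 1 / (1 + 0.0075858 + 0.095499) = 1/1.1031 = 0.9065

α₁ = 0.907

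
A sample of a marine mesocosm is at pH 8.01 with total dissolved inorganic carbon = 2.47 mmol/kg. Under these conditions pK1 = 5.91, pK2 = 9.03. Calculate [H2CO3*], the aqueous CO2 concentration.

α₀ = 1 / (1 + K1/[H⁺] + K1K2/[H⁺]²) = 1 / (1 + 10^+2.10 + 10^+1.08)
   = 1 / (1 + 125.89 + 12.023) = 1/138.92 = 0.007199
[CO2*] = α₀ × DIC = 0.007199 × 2.47 = 0.0178 mmol/kg = 17.8 μmol/kg

[CO2*] = 17.8 μmol/kg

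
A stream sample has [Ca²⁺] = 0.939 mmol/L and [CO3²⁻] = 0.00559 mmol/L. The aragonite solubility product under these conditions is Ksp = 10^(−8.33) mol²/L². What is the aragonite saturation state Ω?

Ω = 1.12

Ksp = 10^(−8.33) = 4.677×10^-9
Ω = [Ca²⁺][CO3²⁻]/Ksp = (0.939×10^-3)(0.00559×10^-3) / 4.677×10^-9 = 1.12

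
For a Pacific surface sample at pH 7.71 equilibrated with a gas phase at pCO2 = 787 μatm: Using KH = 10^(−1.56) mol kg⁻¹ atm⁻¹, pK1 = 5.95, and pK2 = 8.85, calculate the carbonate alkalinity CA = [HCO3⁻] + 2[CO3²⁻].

[CO2*] = KH · pCO2 = 10^(−1.56) × 787×10^-6 = 2.168×10^-5 mol/kg
α₀ = 1/(1 + K1/[H⁺] + K1K2/[H⁺]²) = 1/(1 + 10^+1.76 + 10^+0.62) = 0.01595
DIC = [CO2*]/α₀ = 2.168×10^-5 / 0.01595 = 1.359 mmol/kg
CA = (α₁ + 2α₂)·DIC = (0.9176 + 2×0.06647) × 1.359 = 1.43 mmol/kg

CA = 1.43 mmol/kg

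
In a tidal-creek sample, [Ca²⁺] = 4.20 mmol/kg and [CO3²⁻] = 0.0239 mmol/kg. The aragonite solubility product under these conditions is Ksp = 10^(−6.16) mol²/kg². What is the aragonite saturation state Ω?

Ω = 0.145

Ksp = 10^(−6.16) = 6.918×10^-7
Ω = [Ca²⁺][CO3²⁻]/Ksp = (4.20×10^-3)(0.0239×10^-3) / 6.918×10^-7 = 0.145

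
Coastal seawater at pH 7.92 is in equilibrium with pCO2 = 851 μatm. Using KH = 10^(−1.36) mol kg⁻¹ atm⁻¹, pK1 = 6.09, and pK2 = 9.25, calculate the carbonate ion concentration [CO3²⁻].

[CO2*] = KH · pCO2 = 10^(−1.36) × 851×10^-6 = 3.715×10^-5 mol/kg
α₀ = 1/(1 + K1/[H⁺] + K1K2/[H⁺]²) = 1/(1 + 10^+1.83 + 10^+0.50) = 0.01393
DIC = [CO2*]/α₀ = 3.715×10^-5 / 0.01393 = 2.666 mmol/kg
[CO3²⁻] = α₂·DIC; α₂ = 0.04406, so [CO3²⁻] = 0.04406 × 2.666 = 0.117 mmol/kg

[CO3²⁻] = 0.117 mmol/kg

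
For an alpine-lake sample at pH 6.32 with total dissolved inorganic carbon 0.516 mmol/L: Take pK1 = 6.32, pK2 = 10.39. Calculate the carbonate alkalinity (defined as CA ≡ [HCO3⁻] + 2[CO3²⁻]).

CA = 0.258 mmol/L

CA = [HCO3⁻] + 2[CO3²⁻] = (α₁ + 2α₂)·DIC
At pH 6.32: [H⁺]/K1 = 10^0.00 = 1.0000, K2/[H⁺] = 10^-4.07 = 8.5114×10^-5
α₁ = 1/(1 + 1.0000 + 8.5114×10^-5) = 1/2.0001 = 0.5000; α₂ = α₁·K2/[H⁺] = 4.256×10^-5
α₁ + 2α₂ = 0.5001
CA = 0.5001 × 0.516 = 0.258 mmol/L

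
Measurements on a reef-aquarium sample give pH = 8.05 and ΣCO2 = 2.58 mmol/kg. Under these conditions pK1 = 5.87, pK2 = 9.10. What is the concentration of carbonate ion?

[CO3²⁻] = 0.210 mmol/kg

α₂ = 1 / (1 + [H⁺]/K2 + [H⁺]²/(K1K2)) = 1 / (1 + 10^+1.05 + 10^-1.13)
   = 1 / (1 + 11.220 + 0.074131) = 1/12.294 = 0.08134
[CO3²⁻] = α₂ × DIC = 0.08134 × 2.58 = 0.210 mmol/kg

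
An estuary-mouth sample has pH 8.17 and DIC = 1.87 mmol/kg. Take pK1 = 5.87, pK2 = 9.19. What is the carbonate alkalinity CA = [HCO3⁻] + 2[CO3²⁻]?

CA = [HCO3⁻] + 2[CO3²⁻] = (α₁ + 2α₂)·DIC
At pH 8.17: [H⁺]/K1 = 10^-2.30 = 0.0050119, K2/[H⁺] = 10^-1.02 = 0.095499
α₁ = 1/(1 + 0.0050119 + 0.095499) = 1/1.1005 = 0.9087; α₂ = α₁·K2/[H⁺] = 0.08678
α₁ + 2α₂ = 1.0822
CA = 1.0822 × 1.87 = 2.02 mmol/kg

CA = 2.02 mmol/kg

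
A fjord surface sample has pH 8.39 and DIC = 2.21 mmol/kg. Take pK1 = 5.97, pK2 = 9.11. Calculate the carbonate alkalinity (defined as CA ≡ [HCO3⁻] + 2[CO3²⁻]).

CA = [HCO3⁻] + 2[CO3²⁻] = (α₁ + 2α₂)·DIC
At pH 8.39: [H⁺]/K1 = 10^-2.42 = 0.0038019, K2/[H⁺] = 10^-0.72 = 0.19055
α₁ = 1/(1 + 0.0038019 + 0.19055) = 1/1.1943 = 0.8373; α₂ = α₁·K2/[H⁺] = 0.1595
α₁ + 2α₂ = 1.1564
CA = 1.1564 × 2.21 = 2.56 mmol/kg

CA = 2.56 mmol/kg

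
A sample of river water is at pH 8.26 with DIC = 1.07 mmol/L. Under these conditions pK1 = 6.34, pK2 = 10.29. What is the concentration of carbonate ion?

[CO3²⁻] = 9.78 μmol/L

α₂ = 1 / (1 + [H⁺]/K2 + [H⁺]²/(K1K2)) = 1 / (1 + 10^+2.03 + 10^+0.11)
   = 1 / (1 + 107.15 + 1.2882) = 1/109.44 = 0.009137
[CO3²⁻] = α₂ × DIC = 0.009137 × 1.07 = 0.00978 mmol/L = 9.78 μmol/L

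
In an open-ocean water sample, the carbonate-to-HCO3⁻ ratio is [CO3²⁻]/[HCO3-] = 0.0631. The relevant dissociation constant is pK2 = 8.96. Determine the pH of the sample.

From K2 = [H⁺][CO3²⁻]/[HCO3-]:  pH = pK2 + log₁₀([CO3²⁻]/[HCO3-])
log₁₀(0.0631) = -1.200
pH = 8.96 + (-1.200) = 7.76

pH = 7.76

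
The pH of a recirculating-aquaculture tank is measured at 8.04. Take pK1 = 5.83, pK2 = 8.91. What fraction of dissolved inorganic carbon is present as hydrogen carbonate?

α₁ = 1 / (1 + [H⁺]/K1 + K2/[H⁺]) = 1 / (1 + 10^-2.21 + 10^-0.87)
   = 1 / (1 + 0.0061660 + 0.13490) = 1/1.1411 = 0.8764

α₁ = 0.876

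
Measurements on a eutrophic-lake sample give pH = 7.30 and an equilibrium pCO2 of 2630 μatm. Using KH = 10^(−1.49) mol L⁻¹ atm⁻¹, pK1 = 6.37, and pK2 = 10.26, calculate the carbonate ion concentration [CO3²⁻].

[CO2*] = KH · pCO2 = 10^(−1.49) × 2630×10^-6 = 8.511×10^-5 mol/L
α₀ = 1/(1 + K1/[H⁺] + K1K2/[H⁺]²) = 1/(1 + 10^+0.93 + 10^-2.03) = 0.1050
DIC = [CO2*]/α₀ = 8.511×10^-5 / 0.1050 = 0.8103 mmol/L
[CO3²⁻] = α₂·DIC; α₂ = 0.0009802, so [CO3²⁻] = 0.0009802 × 0.8103 = 0.000794 mmol/L = 0.794 μmol/L

[CO3²⁻] = 0.794 μmol/L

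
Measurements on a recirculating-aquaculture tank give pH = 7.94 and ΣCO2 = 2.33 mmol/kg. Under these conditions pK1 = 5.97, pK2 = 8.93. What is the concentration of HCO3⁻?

α₁ = 1 / (1 + [H⁺]/K1 + K2/[H⁺]) = 1 / (1 + 10^-1.97 + 10^-0.99)
   = 1 / (1 + 0.010715 + 0.10233) = 1/1.1130 = 0.8984
[HCO3⁻] = α₁ × DIC = 0.8984 × 2.33 = 2.09 mmol/kg

[HCO3⁻] = 2.09 mmol/kg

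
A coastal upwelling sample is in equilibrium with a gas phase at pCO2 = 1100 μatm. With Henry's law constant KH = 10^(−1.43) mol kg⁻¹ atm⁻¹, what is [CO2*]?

[CO2*] = 40.9 μmol/kg

KH = 10^(−1.43) = 3.715×10^-2 mol kg⁻¹ atm⁻¹
[CO2*] = KH · pCO2 = 3.715×10^-2 × 1100×10^-6 atm = 4.09×10^-5 mol/kg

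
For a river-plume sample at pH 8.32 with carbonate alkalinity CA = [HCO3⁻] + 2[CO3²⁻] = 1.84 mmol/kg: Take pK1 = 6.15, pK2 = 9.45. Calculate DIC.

CA = [HCO3⁻] + 2[CO3²⁻] = (α₁ + 2α₂)·DIC
At pH 8.32: [H⁺]/K1 = 10^-2.17 = 0.0067608, K2/[H⁺] = 10^-1.13 = 0.074131
α₁ = 1/(1 + 0.0067608 + 0.074131) = 1/1.0809 = 0.9252; α₂ = α₁·K2/[H⁺] = 0.06858
α₁ + 2α₂ = 1.0623
DIC = CA / (α₁ + 2α₂) = 1.84 / 1.0623 = 1.73 mmol/kg

DIC = 1.73 mmol/kg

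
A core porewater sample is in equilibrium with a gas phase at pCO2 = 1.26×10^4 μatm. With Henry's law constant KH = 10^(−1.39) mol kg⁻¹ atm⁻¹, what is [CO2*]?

KH = 10^(−1.39) = 4.074×10^-2 mol kg⁻¹ atm⁻¹
[CO2*] = KH · pCO2 = 4.074×10^-2 × 1.26×10^4×10^-6 atm = 5.13×10^-4 mol/kg

[CO2*] = 513 μmol/kg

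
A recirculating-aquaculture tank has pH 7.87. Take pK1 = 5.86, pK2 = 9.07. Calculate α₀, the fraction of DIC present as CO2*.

α₀ = 1 / (1 + K1/[H⁺] + K1K2/[H⁺]²) = 1 / (1 + 10^+2.01 + 10^+0.81)
   = 1 / (1 + 102.33 + 6.4565) = 1/109.79 = 0.009109

α₀ = 0.00911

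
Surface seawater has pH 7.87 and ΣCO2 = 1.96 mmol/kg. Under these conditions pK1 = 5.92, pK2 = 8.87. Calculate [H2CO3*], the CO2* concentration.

[CO2*] = 19.8 μmol/kg

α₀ = 1 / (1 + K1/[H⁺] + K1K2/[H⁺]²) = 1 / (1 + 10^+1.95 + 10^+0.95)
   = 1 / (1 + 89.125 + 8.9125) = 1/99.038 = 0.01010
[CO2*] = α₀ × DIC = 0.01010 × 1.96 = 0.0198 mmol/kg = 19.8 μmol/kg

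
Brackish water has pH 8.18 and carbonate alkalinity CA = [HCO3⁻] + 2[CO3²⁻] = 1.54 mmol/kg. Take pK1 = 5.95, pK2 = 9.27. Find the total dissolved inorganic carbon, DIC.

DIC = 1.44 mmol/kg

CA = [HCO3⁻] + 2[CO3²⁻] = (α₁ + 2α₂)·DIC
At pH 8.18: [H⁺]/K1 = 10^-2.23 = 0.0058884, K2/[H⁺] = 10^-1.09 = 0.081283
α₁ = 1/(1 + 0.0058884 + 0.081283) = 1/1.0872 = 0.9198; α₂ = α₁·K2/[H⁺] = 0.07477
α₁ + 2α₂ = 1.0693
DIC = CA / (α₁ + 2α₂) = 1.54 / 1.0693 = 1.44 mmol/kg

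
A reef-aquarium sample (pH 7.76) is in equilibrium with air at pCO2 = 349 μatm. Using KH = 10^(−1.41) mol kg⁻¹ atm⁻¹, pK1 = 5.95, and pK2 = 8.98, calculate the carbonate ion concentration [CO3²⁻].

[CO2*] = KH · pCO2 = 10^(−1.41) × 349×10^-6 = 1.358×10^-5 mol/kg
α₀ = 1/(1 + K1/[H⁺] + K1K2/[H⁺]²) = 1/(1 + 10^+1.81 + 10^+0.59) = 0.01440
DIC = [CO2*]/α₀ = 1.358×10^-5 / 0.01440 = 0.9430 mmol/kg
[CO3²⁻] = α₂·DIC; α₂ = 0.05601, so [CO3²⁻] = 0.05601 × 0.9430 = 0.0528 mmol/kg

[CO3²⁻] = 0.0528 mmol/kg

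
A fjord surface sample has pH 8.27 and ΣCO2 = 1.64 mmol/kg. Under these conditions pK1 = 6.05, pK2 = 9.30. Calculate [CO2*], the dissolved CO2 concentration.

[CO2*] = 8.99 μmol/kg

α₀ = 1 / (1 + K1/[H⁺] + K1K2/[H⁺]²) = 1 / (1 + 10^+2.22 + 10^+1.19)
   = 1 / (1 + 165.96 + 15.488) = 1/182.45 = 0.005481
[CO2*] = α₀ × DIC = 0.005481 × 1.64 = 0.00899 mmol/kg = 8.99 μmol/kg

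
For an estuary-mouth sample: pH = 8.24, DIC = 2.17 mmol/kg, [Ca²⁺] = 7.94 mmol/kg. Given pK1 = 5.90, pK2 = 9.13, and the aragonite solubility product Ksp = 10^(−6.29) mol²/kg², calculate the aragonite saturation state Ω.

Ω = 3.82

α₂ = 1 / (1 + [H⁺]/K2 + [H⁺]²/(K1K2)) = 1 / (1 + 10^+0.89 + 10^-1.45)
   = 1 / (1 + 7.7625 + 0.035481) = 1/8.7980 = 0.1137
[CO3²⁻] = α₂ × DIC = 0.1137 × 2.17 = 0.2466 mmol/kg
Ksp = 10^(−6.29) = 5.129×10^-7
Ω = [Ca²⁺][CO3²⁻]/Ksp = (7.94×10^-3)(2.466×10^-4) / 5.129×10^-7 = 3.82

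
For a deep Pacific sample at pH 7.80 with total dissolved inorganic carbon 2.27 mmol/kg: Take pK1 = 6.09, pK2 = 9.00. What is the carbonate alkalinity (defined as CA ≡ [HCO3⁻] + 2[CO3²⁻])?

CA = [HCO3⁻] + 2[CO3²⁻] = (α₁ + 2α₂)·DIC
At pH 7.80: [H⁺]/K1 = 10^-1.71 = 0.019498, K2/[H⁺] = 10^-1.20 = 0.063096
α₁ = 1/(1 + 0.019498 + 0.063096) = 1/1.0826 = 0.9237; α₂ = α₁·K2/[H⁺] = 0.05828
α₁ + 2α₂ = 1.0403
CA = 1.0403 × 2.27 = 2.36 mmol/kg

CA = 2.36 mmol/kg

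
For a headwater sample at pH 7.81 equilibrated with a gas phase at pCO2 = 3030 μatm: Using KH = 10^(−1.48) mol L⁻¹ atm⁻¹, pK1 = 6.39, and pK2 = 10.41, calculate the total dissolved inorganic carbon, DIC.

[CO2*] = KH · pCO2 = 10^(−1.48) × 3030×10^-6 = 1.003×10^-4 mol/L
α₀ = 1/(1 + K1/[H⁺] + K1K2/[H⁺]²) = 1/(1 + 10^+1.42 + 10^-1.18) = 0.03654
DIC = [CO2*]/α₀ = 1.003×10^-4 / 0.03654 = 2.75 mmol/L

DIC = 2.75 mmol/L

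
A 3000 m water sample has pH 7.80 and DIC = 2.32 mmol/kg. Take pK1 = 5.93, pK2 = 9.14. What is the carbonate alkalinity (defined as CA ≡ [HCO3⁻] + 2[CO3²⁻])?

CA = [HCO3⁻] + 2[CO3²⁻] = (α₁ + 2α₂)·DIC
At pH 7.80: [H⁺]/K1 = 10^-1.87 = 0.013490, K2/[H⁺] = 10^-1.34 = 0.045709
α₁ = 1/(1 + 0.013490 + 0.045709) = 1/1.0592 = 0.9441; α₂ = α₁·K2/[H⁺] = 0.04315
α₁ + 2α₂ = 1.0304
CA = 1.0304 × 2.32 = 2.39 mmol/kg

CA = 2.39 mmol/kg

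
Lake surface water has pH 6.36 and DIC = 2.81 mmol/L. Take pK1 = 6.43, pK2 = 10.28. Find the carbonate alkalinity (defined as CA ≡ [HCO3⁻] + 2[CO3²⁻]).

CA = [HCO3⁻] + 2[CO3²⁻] = (α₁ + 2α₂)·DIC
At pH 6.36: [H⁺]/K1 = 10^0.07 = 1.1749, K2/[H⁺] = 10^-3.92 = 0.00012023
α₁ = 1/(1 + 1.1749 + 0.00012023) = 1/2.1750 = 0.4598; α₂ = α₁·K2/[H⁺] = 5.528×10^-5
α₁ + 2α₂ = 0.4599
CA = 0.4599 × 2.81 = 1.29 mmol/L

CA = 1.29 mmol/L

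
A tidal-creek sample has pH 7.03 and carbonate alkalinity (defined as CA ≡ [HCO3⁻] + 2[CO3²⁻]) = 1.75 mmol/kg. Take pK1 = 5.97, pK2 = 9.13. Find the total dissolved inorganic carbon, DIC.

CA = [HCO3⁻] + 2[CO3²⁻] = (α₁ + 2α₂)·DIC
At pH 7.03: [H⁺]/K1 = 10^-1.06 = 0.087096, K2/[H⁺] = 10^-2.10 = 0.0079433
α₁ = 1/(1 + 0.087096 + 0.0079433) = 1/1.0950 = 0.9132; α₂ = α₁·K2/[H⁺] = 0.007254
α₁ + 2α₂ = 0.9277
DIC = CA / (α₁ + 2α₂) = 1.75 / 0.9277 = 1.89 mmol/kg

DIC = 1.89 mmol/kg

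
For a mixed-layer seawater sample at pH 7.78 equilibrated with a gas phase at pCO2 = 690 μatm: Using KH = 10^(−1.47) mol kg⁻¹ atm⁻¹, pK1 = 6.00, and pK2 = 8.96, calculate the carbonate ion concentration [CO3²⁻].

[CO2*] = KH · pCO2 = 10^(−1.47) × 690×10^-6 = 2.338×10^-5 mol/kg
α₀ = 1/(1 + K1/[H⁺] + K1K2/[H⁺]²) = 1/(1 + 10^+1.78 + 10^+0.60) = 0.01533
DIC = [CO2*]/α₀ = 2.338×10^-5 / 0.01533 = 1.525 mmol/kg
[CO3²⁻] = α₂·DIC; α₂ = 0.06102, so [CO3²⁻] = 0.06102 × 1.525 = 0.0931 mmol/kg

[CO3²⁻] = 0.0931 mmol/kg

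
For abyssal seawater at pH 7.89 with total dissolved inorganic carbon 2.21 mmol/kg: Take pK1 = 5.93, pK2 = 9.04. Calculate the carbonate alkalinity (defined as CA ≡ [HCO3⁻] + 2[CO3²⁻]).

CA = [HCO3⁻] + 2[CO3²⁻] = (α₁ + 2α₂)·DIC
At pH 7.89: [H⁺]/K1 = 10^-1.96 = 0.010965, K2/[H⁺] = 10^-1.15 = 0.070795
α₁ = 1/(1 + 0.010965 + 0.070795) = 1/1.0818 = 0.9244; α₂ = α₁·K2/[H⁺] = 0.06544
α₁ + 2α₂ = 1.0553
CA = 1.0553 × 2.21 = 2.33 mmol/kg

CA = 2.33 mmol/kg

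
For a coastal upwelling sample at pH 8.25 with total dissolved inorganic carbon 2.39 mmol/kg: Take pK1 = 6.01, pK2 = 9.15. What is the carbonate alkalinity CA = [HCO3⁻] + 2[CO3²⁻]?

CA = 2.64 mmol/kg

CA = [HCO3⁻] + 2[CO3²⁻] = (α₁ + 2α₂)·DIC
At pH 8.25: [H⁺]/K1 = 10^-2.24 = 0.0057544, K2/[H⁺] = 10^-0.90 = 0.12589
α₁ = 1/(1 + 0.0057544 + 0.12589) = 1/1.1316 = 0.8837; α₂ = α₁·K2/[H⁺] = 0.1112
α₁ + 2α₂ = 1.1062
CA = 1.1062 × 2.39 = 2.64 mmol/kg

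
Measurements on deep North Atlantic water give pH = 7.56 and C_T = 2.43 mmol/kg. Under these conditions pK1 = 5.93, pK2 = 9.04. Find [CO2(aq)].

[CO2*] = 0.0539 mmol/kg

α₀ = 1 / (1 + K1/[H⁺] + K1K2/[H⁺]²) = 1 / (1 + 10^+1.63 + 10^+0.15)
   = 1 / (1 + 42.658 + 1.4125) = 1/45.070 = 0.02219
[CO2*] = α₀ × DIC = 0.02219 × 2.43 = 0.0539 mmol/kg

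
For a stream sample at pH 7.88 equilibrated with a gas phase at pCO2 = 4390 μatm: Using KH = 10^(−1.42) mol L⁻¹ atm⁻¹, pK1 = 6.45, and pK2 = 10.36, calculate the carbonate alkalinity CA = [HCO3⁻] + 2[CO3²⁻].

CA = 4.52 mmol/L

[CO2*] = KH · pCO2 = 10^(−1.42) × 4390×10^-6 = 1.669×10^-4 mol/L
α₀ = 1/(1 + K1/[H⁺] + K1K2/[H⁺]²) = 1/(1 + 10^+1.43 + 10^-1.05) = 0.03571
DIC = [CO2*]/α₀ = 1.669×10^-4 / 0.03571 = 4.674 mmol/L
CA = (α₁ + 2α₂)·DIC = (0.9611 + 2×0.003183) × 4.674 = 4.52 mmol/L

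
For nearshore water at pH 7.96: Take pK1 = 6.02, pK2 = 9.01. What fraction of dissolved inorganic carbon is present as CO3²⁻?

α₂ = 1 / (1 + [H⁺]/K2 + [H⁺]²/(K1K2)) = 1 / (1 + 10^+1.05 + 10^-0.89)
   = 1 / (1 + 11.220 + 0.12882) = 1/12.349 = 0.08098

α₂ = 0.0810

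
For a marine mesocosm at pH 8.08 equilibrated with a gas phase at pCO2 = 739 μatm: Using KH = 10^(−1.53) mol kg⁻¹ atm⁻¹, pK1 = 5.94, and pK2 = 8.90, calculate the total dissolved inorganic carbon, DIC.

DIC = 3.49 mmol/kg

[CO2*] = KH · pCO2 = 10^(−1.53) × 739×10^-6 = 2.181×10^-5 mol/kg
α₀ = 1/(1 + K1/[H⁺] + K1K2/[H⁺]²) = 1/(1 + 10^+2.14 + 10^+1.32) = 0.006253
DIC = [CO2*]/α₀ = 2.181×10^-5 / 0.006253 = 3.49 mmol/kg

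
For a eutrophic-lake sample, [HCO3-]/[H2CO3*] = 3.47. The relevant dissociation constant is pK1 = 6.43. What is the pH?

From K1 = [H⁺][HCO3-]/[H2CO3*]:  pH = pK1 + log₁₀([HCO3-]/[H2CO3*])
log₁₀(3.47) = +0.540
pH = 6.43 + (+0.540) = 6.97

pH = 6.97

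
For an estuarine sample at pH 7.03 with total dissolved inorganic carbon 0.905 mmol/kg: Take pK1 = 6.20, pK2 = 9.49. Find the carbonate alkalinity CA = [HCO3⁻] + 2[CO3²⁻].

CA = 0.791 mmol/kg

CA = [HCO3⁻] + 2[CO3²⁻] = (α₁ + 2α₂)·DIC
At pH 7.03: [H⁺]/K1 = 10^-0.83 = 0.14791, K2/[H⁺] = 10^-2.46 = 0.0034674
α₁ = 1/(1 + 0.14791 + 0.0034674) = 1/1.1514 = 0.8685; α₂ = α₁·K2/[H⁺] = 0.003011
α₁ + 2α₂ = 0.8745
CA = 0.8745 × 0.905 = 0.791 mmol/kg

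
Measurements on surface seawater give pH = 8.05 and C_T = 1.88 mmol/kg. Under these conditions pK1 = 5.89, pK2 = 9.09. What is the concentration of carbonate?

α₂ = 1 / (1 + [H⁺]/K2 + [H⁺]²/(K1K2)) = 1 / (1 + 10^+1.04 + 10^-1.12)
   = 1 / (1 + 10.965 + 0.075858) = 1/12.041 = 0.08305
[CO3²⁻] = α₂ × DIC = 0.08305 × 1.88 = 0.156 mmol/kg

[CO3²⁻] = 0.156 mmol/kg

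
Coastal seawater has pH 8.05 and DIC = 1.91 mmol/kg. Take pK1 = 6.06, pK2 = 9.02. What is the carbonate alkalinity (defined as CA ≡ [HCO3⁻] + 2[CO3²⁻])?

CA = 2.08 mmol/kg

CA = [HCO3⁻] + 2[CO3²⁻] = (α₁ + 2α₂)·DIC
At pH 8.05: [H⁺]/K1 = 10^-1.99 = 0.010233, K2/[H⁺] = 10^-0.97 = 0.10715
α₁ = 1/(1 + 0.010233 + 0.10715) = 1/1.1174 = 0.8949; α₂ = α₁·K2/[H⁺] = 0.09590
α₁ + 2α₂ = 1.0867
CA = 1.0867 × 1.91 = 2.08 mmol/kg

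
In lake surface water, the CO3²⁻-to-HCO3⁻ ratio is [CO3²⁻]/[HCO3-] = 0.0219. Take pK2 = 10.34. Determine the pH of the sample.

From K2 = [H⁺][CO3²⁻]/[HCO3-]:  pH = pK2 + log₁₀([CO3²⁻]/[HCO3-])
log₁₀(0.0219) = -1.660
pH = 10.34 + (-1.660) = 8.68

pH = 8.68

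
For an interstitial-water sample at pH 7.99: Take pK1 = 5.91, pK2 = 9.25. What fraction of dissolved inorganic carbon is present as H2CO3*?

α₀ = 0.00782

α₀ = 1 / (1 + K1/[H⁺] + K1K2/[H⁺]²) = 1 / (1 + 10^+2.08 + 10^+0.82)
   = 1 / (1 + 120.23 + 6.6069) = 1/127.83 = 0.007823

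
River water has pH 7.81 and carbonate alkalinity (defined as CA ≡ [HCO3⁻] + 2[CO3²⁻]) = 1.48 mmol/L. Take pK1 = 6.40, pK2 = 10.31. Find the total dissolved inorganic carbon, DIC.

DIC = 1.53 mmol/L

CA = [HCO3⁻] + 2[CO3²⁻] = (α₁ + 2α₂)·DIC
At pH 7.81: [H⁺]/K1 = 10^-1.41 = 0.038905, K2/[H⁺] = 10^-2.50 = 0.0031623
α₁ = 1/(1 + 0.038905 + 0.0031623) = 1/1.0421 = 0.9596; α₂ = α₁·K2/[H⁺] = 0.003035
α₁ + 2α₂ = 0.9657
DIC = CA / (α₁ + 2α₂) = 1.48 / 0.9657 = 1.53 mmol/L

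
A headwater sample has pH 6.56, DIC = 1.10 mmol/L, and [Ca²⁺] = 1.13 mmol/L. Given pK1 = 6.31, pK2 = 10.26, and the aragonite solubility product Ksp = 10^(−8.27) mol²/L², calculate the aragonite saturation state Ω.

Ω = 0.0296

α₂ = 1 / (1 + [H⁺]/K2 + [H⁺]²/(K1K2)) = 1 / (1 + 10^+3.70 + 10^+3.45)
   = 1 / (1 + 5011.9 + 2818.4) = 1/7831.3 = 0.0001277
[CO3²⁻] = α₂ × DIC = 0.0001277 × 1.10 = 0.0001405 mmol/L = 0.1405 μmol/L
Ksp = 10^(−8.27) = 5.370×10^-9
Ω = [Ca²⁺][CO3²⁻]/Ksp = (1.13×10^-3)(1.405×10^-7) / 5.370×10^-9 = 0.0296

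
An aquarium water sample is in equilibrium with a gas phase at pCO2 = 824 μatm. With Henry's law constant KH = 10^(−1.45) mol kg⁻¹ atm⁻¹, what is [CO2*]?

[CO2*] = 29.2 μmol/kg

KH = 10^(−1.45) = 3.548×10^-2 mol kg⁻¹ atm⁻¹
[CO2*] = KH · pCO2 = 3.548×10^-2 × 824×10^-6 atm = 2.92×10^-5 mol/kg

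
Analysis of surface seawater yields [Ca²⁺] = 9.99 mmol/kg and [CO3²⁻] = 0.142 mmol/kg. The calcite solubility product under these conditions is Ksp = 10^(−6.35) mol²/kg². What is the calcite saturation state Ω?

Ω = 3.18

Ksp = 10^(−6.35) = 4.467×10^-7
Ω = [Ca²⁺][CO3²⁻]/Ksp = (9.99×10^-3)(0.142×10^-3) / 4.467×10^-7 = 3.18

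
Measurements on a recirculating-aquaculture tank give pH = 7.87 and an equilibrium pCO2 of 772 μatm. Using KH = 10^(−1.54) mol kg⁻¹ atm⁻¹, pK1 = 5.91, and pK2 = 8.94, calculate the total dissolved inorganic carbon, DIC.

DIC = 2.23 mmol/kg

[CO2*] = KH · pCO2 = 10^(−1.54) × 772×10^-6 = 2.226×10^-5 mol/kg
α₀ = 1/(1 + K1/[H⁺] + K1K2/[H⁺]²) = 1/(1 + 10^+1.96 + 10^+0.89) = 0.01000
DIC = [CO2*]/α₀ = 2.226×10^-5 / 0.01000 = 2.23 mmol/kg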